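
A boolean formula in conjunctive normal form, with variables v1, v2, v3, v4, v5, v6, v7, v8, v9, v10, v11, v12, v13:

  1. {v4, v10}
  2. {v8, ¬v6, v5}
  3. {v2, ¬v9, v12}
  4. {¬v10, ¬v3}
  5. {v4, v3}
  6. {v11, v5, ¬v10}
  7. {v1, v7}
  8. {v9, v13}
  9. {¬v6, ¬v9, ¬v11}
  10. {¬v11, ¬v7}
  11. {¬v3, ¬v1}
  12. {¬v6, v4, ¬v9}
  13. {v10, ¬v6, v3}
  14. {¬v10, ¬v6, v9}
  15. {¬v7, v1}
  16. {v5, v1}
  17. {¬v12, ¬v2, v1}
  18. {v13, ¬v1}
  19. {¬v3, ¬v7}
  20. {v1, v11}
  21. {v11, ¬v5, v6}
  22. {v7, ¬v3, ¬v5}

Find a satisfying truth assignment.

v1=True, v2=False, v3=False, v4=True, v5=False, v6=False, v7=False, v8=False, v9=False, v10=False, v11=True, v12=True, v13=True

Pure literal: v4 appears only positively; assign v4 = True.
v13 occurs only positively in the remaining clauses — set v13 = True.
Set v1 = True and propagate.
  then v3 is forced to False.
The remaining clauses are satisfied by v2 = False, v5 = False, v6 = False, v7 = False, v8 = False, v9 = False, v10 = False, v11 = True, v12 = True.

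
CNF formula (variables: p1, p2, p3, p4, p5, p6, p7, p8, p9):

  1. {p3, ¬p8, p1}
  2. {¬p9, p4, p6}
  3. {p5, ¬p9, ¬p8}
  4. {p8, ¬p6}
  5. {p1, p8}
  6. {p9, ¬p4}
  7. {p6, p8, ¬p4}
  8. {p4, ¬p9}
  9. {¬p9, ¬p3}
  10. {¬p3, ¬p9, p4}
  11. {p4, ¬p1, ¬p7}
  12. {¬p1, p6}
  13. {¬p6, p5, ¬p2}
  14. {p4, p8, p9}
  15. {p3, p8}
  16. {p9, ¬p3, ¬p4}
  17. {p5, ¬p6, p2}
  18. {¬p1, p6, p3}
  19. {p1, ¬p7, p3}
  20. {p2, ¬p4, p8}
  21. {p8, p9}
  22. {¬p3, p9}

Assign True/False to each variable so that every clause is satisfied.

Pure literal: p5 appears only positively; assign p5 = True.
Pure literal: p7 appears only negated; assign p7 = False.
Branch on p1: take p1 = True.
  then p6 is forced to True.
  then p8 is forced to True.
Try p3 = False.
For the remaining variables, p2 = True, p4 = True, p9 = True works.
Every clause has at least one true literal under this assignment.

p1=T  p2=T  p3=F  p4=T  p5=T  p6=T  p7=F  p8=T  p9=T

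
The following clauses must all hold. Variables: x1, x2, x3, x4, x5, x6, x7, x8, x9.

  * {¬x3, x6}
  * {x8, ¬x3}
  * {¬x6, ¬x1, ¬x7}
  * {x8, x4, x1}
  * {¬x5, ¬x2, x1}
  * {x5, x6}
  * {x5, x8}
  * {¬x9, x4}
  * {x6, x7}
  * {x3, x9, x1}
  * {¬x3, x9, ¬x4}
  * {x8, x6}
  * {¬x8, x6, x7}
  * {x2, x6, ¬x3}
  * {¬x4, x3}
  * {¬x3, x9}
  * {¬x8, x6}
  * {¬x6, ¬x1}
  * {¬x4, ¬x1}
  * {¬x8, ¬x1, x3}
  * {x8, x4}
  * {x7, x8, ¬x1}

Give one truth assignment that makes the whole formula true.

x1 = False  x2 = False  x3 = True  x4 = True  x5 = False  x6 = True  x7 = True  x8 = True  x9 = True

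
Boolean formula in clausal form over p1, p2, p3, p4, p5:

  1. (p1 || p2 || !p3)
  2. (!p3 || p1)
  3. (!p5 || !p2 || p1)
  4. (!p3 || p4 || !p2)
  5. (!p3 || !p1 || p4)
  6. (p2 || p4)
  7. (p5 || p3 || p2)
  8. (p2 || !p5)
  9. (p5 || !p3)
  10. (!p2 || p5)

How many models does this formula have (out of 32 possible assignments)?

3

Satisfying assignments:
  p1=1 p2=1 p3=0 p4=0 p5=1
  p1=1 p2=1 p3=0 p4=1 p5=1
  p1=1 p2=1 p3=1 p4=1 p5=1
Count: 3.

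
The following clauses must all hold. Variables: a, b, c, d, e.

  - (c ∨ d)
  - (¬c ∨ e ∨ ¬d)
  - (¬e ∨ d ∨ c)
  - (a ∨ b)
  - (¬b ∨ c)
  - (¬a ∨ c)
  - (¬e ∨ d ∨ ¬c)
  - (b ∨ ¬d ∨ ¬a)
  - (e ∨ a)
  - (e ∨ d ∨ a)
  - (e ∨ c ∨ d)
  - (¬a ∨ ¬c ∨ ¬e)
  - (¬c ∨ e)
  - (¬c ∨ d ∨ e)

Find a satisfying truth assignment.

a=False, b=True, c=True, d=True, e=True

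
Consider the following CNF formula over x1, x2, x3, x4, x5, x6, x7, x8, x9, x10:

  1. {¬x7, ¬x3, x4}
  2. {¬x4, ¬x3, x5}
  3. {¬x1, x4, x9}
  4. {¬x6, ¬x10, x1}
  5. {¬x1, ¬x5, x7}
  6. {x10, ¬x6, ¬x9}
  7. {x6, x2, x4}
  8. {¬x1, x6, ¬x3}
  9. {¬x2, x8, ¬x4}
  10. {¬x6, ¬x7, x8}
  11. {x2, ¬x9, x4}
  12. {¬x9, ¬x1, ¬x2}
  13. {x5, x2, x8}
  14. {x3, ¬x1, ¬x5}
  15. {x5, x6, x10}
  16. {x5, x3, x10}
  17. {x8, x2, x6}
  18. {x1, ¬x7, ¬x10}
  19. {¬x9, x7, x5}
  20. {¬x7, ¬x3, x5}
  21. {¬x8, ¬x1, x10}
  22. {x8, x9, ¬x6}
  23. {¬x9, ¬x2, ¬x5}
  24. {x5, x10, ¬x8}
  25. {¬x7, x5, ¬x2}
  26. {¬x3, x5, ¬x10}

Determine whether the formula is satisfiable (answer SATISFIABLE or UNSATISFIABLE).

SATISFIABLE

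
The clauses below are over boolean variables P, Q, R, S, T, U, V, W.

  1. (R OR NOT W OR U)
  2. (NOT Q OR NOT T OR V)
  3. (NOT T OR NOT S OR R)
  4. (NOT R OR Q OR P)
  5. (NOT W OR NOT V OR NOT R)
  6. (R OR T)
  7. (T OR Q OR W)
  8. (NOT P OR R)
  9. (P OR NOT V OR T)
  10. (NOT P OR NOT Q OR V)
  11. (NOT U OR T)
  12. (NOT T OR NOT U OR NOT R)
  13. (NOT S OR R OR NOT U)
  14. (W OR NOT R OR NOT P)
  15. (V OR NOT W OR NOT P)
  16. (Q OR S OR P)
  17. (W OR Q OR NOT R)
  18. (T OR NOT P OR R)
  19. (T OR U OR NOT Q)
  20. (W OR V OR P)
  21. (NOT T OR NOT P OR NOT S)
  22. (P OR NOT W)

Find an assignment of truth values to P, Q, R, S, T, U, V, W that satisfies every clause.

Set P = False and propagate.
  then W is forced to False.
  then V is forced to True.
  then T is forced to True.
Branch on Q: take Q = True.
The remaining clauses are satisfied by R = False, S = False, U = False.
Every clause has at least one true literal under this assignment.

P = False, Q = True, R = False, S = False, T = True, U = False, V = True, W = False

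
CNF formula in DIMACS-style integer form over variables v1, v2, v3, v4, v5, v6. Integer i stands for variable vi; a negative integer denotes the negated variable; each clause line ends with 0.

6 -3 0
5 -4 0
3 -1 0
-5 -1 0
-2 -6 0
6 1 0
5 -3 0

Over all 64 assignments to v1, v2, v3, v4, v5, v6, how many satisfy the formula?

The models are:
  v1=0 v2=0 v3=0 v4=0 v5=0 v6=1
  v1=0 v2=0 v3=0 v4=0 v5=1 v6=1
  v1=0 v2=0 v3=0 v4=1 v5=1 v6=1
  v1=0 v2=0 v3=1 v4=0 v5=1 v6=1
  v1=0 v2=0 v3=1 v4=1 v5=1 v6=1
That's 5 in total.

5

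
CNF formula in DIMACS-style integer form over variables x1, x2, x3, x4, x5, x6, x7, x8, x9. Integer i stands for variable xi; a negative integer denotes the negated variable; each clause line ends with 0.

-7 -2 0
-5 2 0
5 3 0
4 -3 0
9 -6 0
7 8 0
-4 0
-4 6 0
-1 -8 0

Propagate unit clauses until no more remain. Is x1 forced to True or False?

(¬x4) stands alone — x4 = False.
(x4 ∨ ¬x3): since x4 = False, the clause reduces to (¬x3). x3 = False.
From (x5 ∨ x3) and x3 = False: x5 = True.
(x2 ∨ ¬x5) with x5 = True leaves only x2, so x2 = True.
From (¬x2 ∨ ¬x7) and x2 = True: x7 = False.
(x8 ∨ x7) with x7 = False leaves only x8, so x8 = True.
From (¬x1 ∨ ¬x8) and x8 = True: x1 = False.

False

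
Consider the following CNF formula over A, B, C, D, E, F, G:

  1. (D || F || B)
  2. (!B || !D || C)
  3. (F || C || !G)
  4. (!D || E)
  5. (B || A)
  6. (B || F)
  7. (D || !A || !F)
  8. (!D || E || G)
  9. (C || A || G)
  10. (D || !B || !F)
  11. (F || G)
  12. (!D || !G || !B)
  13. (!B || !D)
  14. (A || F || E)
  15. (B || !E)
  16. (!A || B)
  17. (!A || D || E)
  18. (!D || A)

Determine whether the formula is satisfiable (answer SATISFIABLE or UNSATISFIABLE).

SATISFIABLE

C occurs only positively in the remaining clauses — set C = True.
Branch on A: take A = False.
  then B is forced to True.
  then D is forced to False.
  then F is forced to False.
  then G is forced to True.
  then E is forced to True.
So A = False  B = True  C = True  D = False  E = True  F = False  G = True is a satisfying assignment.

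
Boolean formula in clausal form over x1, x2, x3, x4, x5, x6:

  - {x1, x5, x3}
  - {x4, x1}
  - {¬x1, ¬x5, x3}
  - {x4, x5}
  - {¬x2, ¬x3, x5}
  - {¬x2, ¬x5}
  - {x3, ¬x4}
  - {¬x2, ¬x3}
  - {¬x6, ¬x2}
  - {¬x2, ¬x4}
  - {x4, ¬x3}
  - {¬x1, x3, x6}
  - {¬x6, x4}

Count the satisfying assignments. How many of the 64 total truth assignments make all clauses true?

8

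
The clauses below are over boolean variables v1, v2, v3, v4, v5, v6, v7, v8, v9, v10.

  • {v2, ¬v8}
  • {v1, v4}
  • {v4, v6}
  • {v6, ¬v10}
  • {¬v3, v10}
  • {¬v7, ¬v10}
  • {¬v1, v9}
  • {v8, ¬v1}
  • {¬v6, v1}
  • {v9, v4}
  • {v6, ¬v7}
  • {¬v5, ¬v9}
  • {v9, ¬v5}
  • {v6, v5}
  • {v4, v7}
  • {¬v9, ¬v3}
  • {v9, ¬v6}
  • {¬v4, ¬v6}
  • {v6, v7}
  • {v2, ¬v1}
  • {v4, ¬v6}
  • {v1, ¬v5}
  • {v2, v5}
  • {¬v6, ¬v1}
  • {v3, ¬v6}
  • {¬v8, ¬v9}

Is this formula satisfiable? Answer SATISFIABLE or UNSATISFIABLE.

v6 = True:
  propagation gives v1=True; an empty clause results — contradiction.
v6 = False:
  propagation gives v4=True, v10=False, v3=False, v7=False; an empty clause results — contradiction.
Every branch closes, so no satisfying assignment exists.

UNSATISFIABLE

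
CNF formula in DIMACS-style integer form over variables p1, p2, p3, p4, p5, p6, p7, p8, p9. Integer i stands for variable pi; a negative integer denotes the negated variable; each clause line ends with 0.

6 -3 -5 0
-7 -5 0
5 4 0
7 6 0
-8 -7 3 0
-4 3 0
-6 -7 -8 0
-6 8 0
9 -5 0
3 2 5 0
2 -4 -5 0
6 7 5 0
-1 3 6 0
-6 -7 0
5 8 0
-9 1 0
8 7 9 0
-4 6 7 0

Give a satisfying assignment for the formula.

p1=1, p2=1, p3=1, p4=1, p5=0, p6=1, p7=0, p8=1, p9=1

Check each clause:
  1. (NOT p3 OR NOT p5 OR p6) — NOT p5 is true.
  2. (NOT p5 OR NOT p7) — NOT p7 is true.
  3. (p4 OR p5) — p4 is true.
  4. (p6 OR p7) — p6 is true.
  5. (NOT p7 OR p3 OR NOT p8) — NOT p7 is true.
  6. (NOT p4 OR p3) — p3 is true.
  7. (NOT p8 OR NOT p7 OR NOT p6) — NOT p7 is true.
  8. (NOT p6 OR p8) — p8 is true.
  9. (p9 OR NOT p5) — p9 is true.
  10. (p3 OR p5 OR p2) — p2 is true.
  11. (NOT p5 OR p2 OR NOT p4) — p2 is true.
  12. (p5 OR p7 OR p6) — p6 is true.
  13. (p6 OR NOT p1 OR p3) — p3 is true.
  14. (NOT p7 OR NOT p6) — NOT p7 is true.
  15. (p5 OR p8) — p8 is true.
  16. (NOT p9 OR p1) — p1 is true.
  17. (p7 OR p9 OR p8) — p8 is true.
  18. (p7 OR p6 OR NOT p4) — p6 is true.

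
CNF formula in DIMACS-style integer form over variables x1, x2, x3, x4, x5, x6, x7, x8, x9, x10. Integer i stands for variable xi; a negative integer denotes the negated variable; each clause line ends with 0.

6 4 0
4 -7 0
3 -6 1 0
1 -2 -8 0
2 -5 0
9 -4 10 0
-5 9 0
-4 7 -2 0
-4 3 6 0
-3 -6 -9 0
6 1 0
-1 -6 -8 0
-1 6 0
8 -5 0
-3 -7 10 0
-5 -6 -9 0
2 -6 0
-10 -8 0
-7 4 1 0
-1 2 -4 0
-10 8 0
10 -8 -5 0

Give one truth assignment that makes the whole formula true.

x1=T, x2=T, x3=F, x4=F, x5=F, x6=T, x7=F, x8=F, x9=T, x10=F

x5 occurs only negated in the remaining clauses — set x5 = False.
Set x1 = True and propagate.
  then x6 is forced to True.
  then x8 is forced to False.
  then x2 is forced to True.
  then x10 is forced to False.
For the remaining variables, x3 = False, x4 = False, x7 = False, x9 = True works.
Check each clause:
  1. (x4 | x6) — x6 is true.
  2. (~x7 | x4) — ~x7 is true.
  3. (x1 | ~x6 | x3) — x1 is true.
  4. (~x8 | x1 | ~x2) — ~x8 is true.
  5. (x2 | ~x5) — x2 is true.
  6. (x10 | ~x4 | x9) — x9 is true.
  7. (~x5 | x9) — x9 is true.
  8. (~x4 | x7 | ~x2) — ~x4 is true.
  9. (x3 | x6 | ~x4) — ~x4 is true.
  10. (~x6 | ~x9 | ~x3) — ~x3 is true.
  11. (x1 | x6) — x1 is true.
  12. (~x8 | ~x6 | ~x1) — ~x8 is true.
  13. (~x1 | x6) — x6 is true.
  14. (x8 | ~x5) — ~x5 is true.
  15. (x10 | ~x7 | ~x3) — ~x7 is true.
  16. (~x5 | ~x6 | ~x9) — ~x5 is true.
  17. (x2 | ~x6) — x2 is true.
  18. (~x8 | ~x10) — ~x8 is true.
  19. (~x7 | x4 | x1) — ~x7 is true.
  20. (~x4 | ~x1 | x2) — x2 is true.
  21. (x8 | ~x10) — ~x10 is true.
  22. (x10 | ~x5 | ~x8) — ~x8 is true.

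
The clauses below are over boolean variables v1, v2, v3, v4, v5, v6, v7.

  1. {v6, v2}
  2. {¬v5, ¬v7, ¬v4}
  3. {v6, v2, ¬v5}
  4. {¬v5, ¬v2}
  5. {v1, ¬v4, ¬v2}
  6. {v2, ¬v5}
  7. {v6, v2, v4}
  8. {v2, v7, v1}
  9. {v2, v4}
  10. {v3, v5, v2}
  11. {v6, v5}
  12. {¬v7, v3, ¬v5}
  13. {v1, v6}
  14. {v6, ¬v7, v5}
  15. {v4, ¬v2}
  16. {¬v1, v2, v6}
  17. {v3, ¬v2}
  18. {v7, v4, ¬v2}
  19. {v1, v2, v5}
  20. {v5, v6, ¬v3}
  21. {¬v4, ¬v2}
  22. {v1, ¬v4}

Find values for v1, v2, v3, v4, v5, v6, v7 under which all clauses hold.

Pure literal: v6 appears only positively; assign v6 = True.
Try v1 = True.
The remaining clauses are satisfied by v2 = False, v3 = True, v4 = True, v5 = False, v7 = True.

v1=True  v2=False  v3=True  v4=True  v5=False  v6=True  v7=True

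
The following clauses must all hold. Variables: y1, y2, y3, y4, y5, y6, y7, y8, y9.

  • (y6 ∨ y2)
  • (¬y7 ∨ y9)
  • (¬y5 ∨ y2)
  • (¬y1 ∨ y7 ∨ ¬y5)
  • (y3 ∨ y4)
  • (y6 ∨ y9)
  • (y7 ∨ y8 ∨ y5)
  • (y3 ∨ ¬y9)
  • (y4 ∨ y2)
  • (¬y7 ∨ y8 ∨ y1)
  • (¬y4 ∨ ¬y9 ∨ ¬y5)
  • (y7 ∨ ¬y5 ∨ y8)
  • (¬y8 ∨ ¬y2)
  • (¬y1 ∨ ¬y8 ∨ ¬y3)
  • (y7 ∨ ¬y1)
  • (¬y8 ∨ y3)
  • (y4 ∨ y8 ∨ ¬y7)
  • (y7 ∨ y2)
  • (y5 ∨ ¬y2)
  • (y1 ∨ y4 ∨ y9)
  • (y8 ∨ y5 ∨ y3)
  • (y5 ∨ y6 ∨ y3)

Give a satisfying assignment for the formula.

y1=F, y2=F, y3=T, y4=T, y5=F, y6=T, y7=T, y8=T, y9=T

Check each clause:
  1. (y6 ∨ y2) — y6 is true.
  2. (¬y7 ∨ y9) — y9 is true.
  3. (¬y5 ∨ y2) — ¬y5 is true.
  4. (y7 ∨ ¬y1 ∨ ¬y5) — ¬y5 is true.
  5. (y3 ∨ y4) — y3 is true.
  6. (y6 ∨ y9) — y9 is true.
  7. (y7 ∨ y8 ∨ y5) — y8 is true.
  8. (y3 ∨ ¬y9) — y3 is true.
  9. (y2 ∨ y4) — y4 is true.
  10. (y1 ∨ y8 ∨ ¬y7) — y8 is true.
  11. (¬y9 ∨ ¬y4 ∨ ¬y5) — ¬y5 is true.
  12. (¬y5 ∨ y7 ∨ y8) — y8 is true.
  13. (¬y8 ∨ ¬y2) — ¬y2 is true.
  14. (¬y1 ∨ ¬y3 ∨ ¬y8) — ¬y1 is true.
  15. (¬y1 ∨ y7) — ¬y1 is true.
  16. (y3 ∨ ¬y8) — y3 is true.
  17. (y4 ∨ ¬y7 ∨ y8) — y8 is true.
  18. (y7 ∨ y2) — y7 is true.
  19. (¬y2 ∨ y5) — ¬y2 is true.
  20. (y1 ∨ y4 ∨ y9) — y9 is true.
  21. (y8 ∨ y3 ∨ y5) — y8 is true.
  22. (y5 ∨ y6 ∨ y3) — y3 is true.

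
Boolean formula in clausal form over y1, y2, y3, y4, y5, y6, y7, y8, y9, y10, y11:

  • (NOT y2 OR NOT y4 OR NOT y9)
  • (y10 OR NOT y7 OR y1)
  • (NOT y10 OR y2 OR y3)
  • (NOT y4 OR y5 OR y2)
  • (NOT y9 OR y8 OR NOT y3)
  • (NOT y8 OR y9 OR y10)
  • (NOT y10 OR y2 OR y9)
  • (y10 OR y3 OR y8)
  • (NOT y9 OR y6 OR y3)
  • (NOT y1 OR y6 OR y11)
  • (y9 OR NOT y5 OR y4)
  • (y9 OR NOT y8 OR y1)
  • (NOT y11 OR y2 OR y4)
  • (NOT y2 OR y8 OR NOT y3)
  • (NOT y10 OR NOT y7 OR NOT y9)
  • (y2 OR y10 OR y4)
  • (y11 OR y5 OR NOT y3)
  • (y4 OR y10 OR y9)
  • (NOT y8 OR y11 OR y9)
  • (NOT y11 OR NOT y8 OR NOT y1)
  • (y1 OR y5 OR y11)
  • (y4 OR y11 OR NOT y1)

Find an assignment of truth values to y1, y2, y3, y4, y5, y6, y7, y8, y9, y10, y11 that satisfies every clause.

y1 = False, y2 = False, y3 = True, y4 = True, y5 = True, y6 = False, y7 = False, y8 = False, y9 = False, y10 = False, y11 = True

y7 occurs only negated in the remaining clauses — set y7 = False.
Branch on y1: take y1 = False.
Set y2 = False and propagate.
Branch on y3: take y3 = True.
The remaining clauses are satisfied by y4 = True, y5 = True, y6 = False, y8 = False, y9 = False, y10 = False, y11 = True.
Every clause has at least one true literal under this assignment.
Check each clause:
  1. (NOT y2 OR NOT y9 OR NOT y4) — NOT y2 is true.
  2. (NOT y7 OR y1 OR y10) — NOT y7 is true.
  3. (y3 OR y2 OR NOT y10) — y3 is true.
  4. (NOT y4 OR y5 OR y2) — y5 is true.
  5. (NOT y9 OR y8 OR NOT y3) — NOT y9 is true.
  6. (y10 OR NOT y8 OR y9) — NOT y8 is true.
  7. (y9 OR y2 OR NOT y10) — NOT y10 is true.
  8. (y8 OR y3 OR y10) — y3 is true.
  9. (y3 OR y6 OR NOT y9) — y3 is true.
  10. (y6 OR y11 OR NOT y1) — y11 is true.
  11. (y9 OR y4 OR NOT y5) — y4 is true.
  12. (y9 OR y1 OR NOT y8) — NOT y8 is true.
  13. (y2 OR NOT y11 OR y4) — y4 is true.
  14. (NOT y3 OR y8 OR NOT y2) — NOT y2 is true.
  15. (NOT y7 OR NOT y9 OR NOT y10) — NOT y7 is true.
  16. (y10 OR y4 OR y2) — y4 is true.
  17. (NOT y3 OR y11 OR y5) — y11 is true.
  18. (y9 OR y10 OR y4) — y4 is true.
  19. (y11 OR NOT y8 OR y9) — NOT y8 is true.
  20. (NOT y8 OR NOT y11 OR NOT y1) — NOT y8 is true.
  21. (y1 OR y5 OR y11) — y11 is true.
  22. (y4 OR NOT y1 OR y11) — y11 is true.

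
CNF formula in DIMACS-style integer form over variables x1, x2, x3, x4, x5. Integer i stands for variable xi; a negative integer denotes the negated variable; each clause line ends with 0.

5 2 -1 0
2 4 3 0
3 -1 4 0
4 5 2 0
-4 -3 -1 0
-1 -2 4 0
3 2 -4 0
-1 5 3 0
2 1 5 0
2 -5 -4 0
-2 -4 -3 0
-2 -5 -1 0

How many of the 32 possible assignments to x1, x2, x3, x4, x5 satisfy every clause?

8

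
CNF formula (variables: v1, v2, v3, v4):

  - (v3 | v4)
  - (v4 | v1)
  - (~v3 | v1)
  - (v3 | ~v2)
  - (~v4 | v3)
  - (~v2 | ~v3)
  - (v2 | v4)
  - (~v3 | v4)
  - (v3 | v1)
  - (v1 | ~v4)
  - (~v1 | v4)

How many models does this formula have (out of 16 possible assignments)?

The models are:
  v1=1 v2=0 v3=1 v4=1
Count: 1.

1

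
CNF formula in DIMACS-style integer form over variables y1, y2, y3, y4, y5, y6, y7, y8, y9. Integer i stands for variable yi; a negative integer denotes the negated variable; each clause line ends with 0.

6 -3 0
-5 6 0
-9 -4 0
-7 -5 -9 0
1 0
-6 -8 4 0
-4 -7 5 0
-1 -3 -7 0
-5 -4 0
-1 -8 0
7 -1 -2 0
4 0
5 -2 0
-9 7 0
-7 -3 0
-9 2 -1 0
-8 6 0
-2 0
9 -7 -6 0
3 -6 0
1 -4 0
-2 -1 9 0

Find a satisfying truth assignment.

y1 = 1, y2 = 0, y3 = 0, y4 = 1, y5 = 0, y6 = 0, y7 = 0, y8 = 0, y9 = 0

Unit propagation: (y1) forces y1 = True.
Unit propagation: (~y8) forces y8 = False.
Unit propagation: (y4) forces y4 = True.
The clause (~y9) is unit: y9 must be False.
(~y5) is a unit clause, so y5 = False.
The clause (~y7) is unit: y7 must be False.
The clause (~y2) is unit: y2 must be False.
Branch on y3: take y3 = False.
  then y6 is forced to False.
Every clause has at least one true literal under this assignment.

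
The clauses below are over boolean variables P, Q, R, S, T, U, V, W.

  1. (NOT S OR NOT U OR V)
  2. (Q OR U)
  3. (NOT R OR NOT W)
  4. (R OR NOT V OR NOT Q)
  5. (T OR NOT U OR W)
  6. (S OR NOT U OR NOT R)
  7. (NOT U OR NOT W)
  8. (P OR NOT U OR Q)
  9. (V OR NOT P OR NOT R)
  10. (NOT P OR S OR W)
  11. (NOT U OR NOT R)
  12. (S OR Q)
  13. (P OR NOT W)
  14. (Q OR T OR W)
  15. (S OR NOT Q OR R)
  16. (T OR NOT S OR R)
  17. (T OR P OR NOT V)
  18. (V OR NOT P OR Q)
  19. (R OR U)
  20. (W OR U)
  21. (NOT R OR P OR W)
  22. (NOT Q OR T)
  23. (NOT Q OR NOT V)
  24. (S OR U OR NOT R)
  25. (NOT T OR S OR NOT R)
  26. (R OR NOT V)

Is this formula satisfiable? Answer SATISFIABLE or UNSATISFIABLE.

R = True:
  propagation gives W=False, U=False; an empty clause results — contradiction.
R = False:
  propagation gives U=True, W=False, T=True, V=False; an empty clause results — contradiction.
Every branch closes, so no satisfying assignment exists.

UNSATISFIABLE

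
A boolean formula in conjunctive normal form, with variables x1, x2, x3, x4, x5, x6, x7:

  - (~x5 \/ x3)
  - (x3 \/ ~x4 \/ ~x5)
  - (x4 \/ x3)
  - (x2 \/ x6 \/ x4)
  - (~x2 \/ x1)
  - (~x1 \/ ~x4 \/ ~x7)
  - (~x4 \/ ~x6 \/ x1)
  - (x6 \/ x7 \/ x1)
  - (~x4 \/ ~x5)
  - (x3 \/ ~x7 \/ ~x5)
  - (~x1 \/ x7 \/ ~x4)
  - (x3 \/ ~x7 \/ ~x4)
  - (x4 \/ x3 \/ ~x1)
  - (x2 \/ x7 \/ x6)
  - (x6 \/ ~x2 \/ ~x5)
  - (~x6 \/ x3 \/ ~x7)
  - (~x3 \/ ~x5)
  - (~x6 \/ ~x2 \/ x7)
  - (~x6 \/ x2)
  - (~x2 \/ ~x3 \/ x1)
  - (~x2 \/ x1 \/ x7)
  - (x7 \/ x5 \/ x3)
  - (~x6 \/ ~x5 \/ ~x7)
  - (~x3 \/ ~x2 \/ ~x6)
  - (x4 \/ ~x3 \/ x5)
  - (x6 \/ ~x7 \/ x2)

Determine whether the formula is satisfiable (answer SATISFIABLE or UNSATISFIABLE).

UNSATISFIABLE

x3 = True:
  x2 = True:
    propagation gives x1=True, x7=False; an empty clause results — contradiction.
  x2 = False:
    propagation gives x6=False, x7=True; an empty clause results — contradiction.
x3 = False:
  propagation gives x5=False, x4=True, x7=False; an empty clause results — contradiction.
Every branch closes, so no satisfying assignment exists.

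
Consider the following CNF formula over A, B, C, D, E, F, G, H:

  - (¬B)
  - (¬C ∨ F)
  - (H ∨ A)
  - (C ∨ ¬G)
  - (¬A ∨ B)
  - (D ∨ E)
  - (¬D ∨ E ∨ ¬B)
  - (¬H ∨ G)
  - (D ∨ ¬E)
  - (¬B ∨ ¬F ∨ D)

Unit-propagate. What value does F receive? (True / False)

(¬B) is a unit clause: B = False.
From (B ∨ ¬A) and B = False: A = False.
(H ∨ A) with A = False leaves only H, so H = True.
(G ∨ ¬H) with H = True leaves only G, so G = True.
From (¬G ∨ C) and G = True: C = True.
From (F ∨ ¬C) and C = True: F = True.

True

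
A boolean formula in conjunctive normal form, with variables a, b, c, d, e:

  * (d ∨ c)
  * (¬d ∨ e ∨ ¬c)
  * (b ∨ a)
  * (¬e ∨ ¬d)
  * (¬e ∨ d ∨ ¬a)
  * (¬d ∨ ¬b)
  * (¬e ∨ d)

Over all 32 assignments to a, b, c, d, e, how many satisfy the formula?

Satisfying assignments:
  a=F b=T c=T d=F e=F
  a=T b=F c=F d=T e=F
  a=T b=F c=T d=F e=F
  a=T b=T c=T d=F e=F
That's 4 in total.

4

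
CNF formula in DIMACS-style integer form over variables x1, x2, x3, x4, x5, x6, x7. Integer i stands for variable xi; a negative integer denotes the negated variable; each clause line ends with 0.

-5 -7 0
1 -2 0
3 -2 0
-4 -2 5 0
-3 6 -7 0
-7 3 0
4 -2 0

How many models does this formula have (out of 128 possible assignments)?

38

Case analysis on x2 and x3:
  x2=1, x3=1: remaining (x1,x4,x5,x6,x7) ∈ {(1,1,1,0,0); (1,1,1,1,0)} — 2.
  x2=1, x3=0: a clause becomes empty — 0.
  x2=0, x3=1: x1, x4 free; 5 ways for (x5,x6,x7) × 2^2 = 20.
  x2=0, x3=0: forces x7=0; x1, x4, x5, x6 free → 2^4 = 16.
Total: 2 + 0 + 20 + 16 = 38.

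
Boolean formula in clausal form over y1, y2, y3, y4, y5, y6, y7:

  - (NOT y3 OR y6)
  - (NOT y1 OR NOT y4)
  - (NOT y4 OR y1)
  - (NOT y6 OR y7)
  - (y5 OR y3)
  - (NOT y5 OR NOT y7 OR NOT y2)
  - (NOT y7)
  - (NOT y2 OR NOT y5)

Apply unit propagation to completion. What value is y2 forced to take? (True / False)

(NOT y7) stands alone — y7 = False.
From (NOT y6 OR y7) and y7 = False: y6 = False.
In (NOT y3 OR y6), y6 is now false; NOT y3 must hold, so y3 = False.
(y5 OR y3): since y3 = False, the clause reduces to (y5). y5 = True.
In (NOT y2 OR NOT y5), NOT y5 is now false; NOT y2 must hold, so y2 = False.

False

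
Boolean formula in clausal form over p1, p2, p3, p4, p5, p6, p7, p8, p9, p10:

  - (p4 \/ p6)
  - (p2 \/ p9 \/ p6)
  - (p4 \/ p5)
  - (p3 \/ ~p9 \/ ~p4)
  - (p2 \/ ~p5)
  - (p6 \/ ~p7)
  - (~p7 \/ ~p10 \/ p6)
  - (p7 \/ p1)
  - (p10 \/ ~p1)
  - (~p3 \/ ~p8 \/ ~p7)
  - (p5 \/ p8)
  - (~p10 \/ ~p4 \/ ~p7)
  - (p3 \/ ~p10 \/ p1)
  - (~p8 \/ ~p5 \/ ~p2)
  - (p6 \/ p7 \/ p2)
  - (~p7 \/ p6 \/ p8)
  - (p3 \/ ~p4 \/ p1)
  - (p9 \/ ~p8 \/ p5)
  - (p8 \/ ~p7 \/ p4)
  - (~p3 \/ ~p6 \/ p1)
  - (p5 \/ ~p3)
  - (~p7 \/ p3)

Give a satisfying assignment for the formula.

Try p1 = True.
  then p10 is forced to True.
Set p2 = True and propagate.
For the remaining variables, p3 = False, p4 = False, p5 = True, p6 = True, p7 = False, p8 = False, p9 = False works.

p1 = True, p2 = True, p3 = False, p4 = False, p5 = True, p6 = True, p7 = False, p8 = False, p9 = False, p10 = True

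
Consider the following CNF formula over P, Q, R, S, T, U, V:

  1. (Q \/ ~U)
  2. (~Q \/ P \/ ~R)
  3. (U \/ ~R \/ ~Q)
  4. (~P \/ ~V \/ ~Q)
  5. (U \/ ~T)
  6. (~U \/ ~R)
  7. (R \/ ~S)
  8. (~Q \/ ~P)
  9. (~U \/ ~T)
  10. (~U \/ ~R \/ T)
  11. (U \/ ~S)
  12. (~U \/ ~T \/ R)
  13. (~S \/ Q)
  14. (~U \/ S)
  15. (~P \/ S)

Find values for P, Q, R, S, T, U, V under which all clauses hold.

P=0, Q=0, R=0, S=0, T=0, U=0, V=1

Try P = False.
For the remaining variables, Q = False, R = False, S = False, T = False, U = False, V = True works.
Every clause has at least one true literal under this assignment.
Check each clause:
  1. (~U \/ Q) — ~U is true.
  2. (~Q \/ ~R \/ P) — ~R is true.
  3. (~R \/ ~Q \/ U) — ~R is true.
  4. (~V \/ ~Q \/ ~P) — ~P is true.
  5. (U \/ ~T) — ~T is true.
  6. (~R \/ ~U) — ~U is true.
  7. (R \/ ~S) — ~S is true.
  8. (~P \/ ~Q) — ~Q is true.
  9. (~T \/ ~U) — ~U is true.
  10. (~U \/ ~R \/ T) — ~R is true.
  11. (U \/ ~S) — ~S is true.
  12. (~U \/ ~T \/ R) — ~U is true.
  13. (~S \/ Q) — ~S is true.
  14. (~U \/ S) — ~U is true.
  15. (S \/ ~P) — ~P is true.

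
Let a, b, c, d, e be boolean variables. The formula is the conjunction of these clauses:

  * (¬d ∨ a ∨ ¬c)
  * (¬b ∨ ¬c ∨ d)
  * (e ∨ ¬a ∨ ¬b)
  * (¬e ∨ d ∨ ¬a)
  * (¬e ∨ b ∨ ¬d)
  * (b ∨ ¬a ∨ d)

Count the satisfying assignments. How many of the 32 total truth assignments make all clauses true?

13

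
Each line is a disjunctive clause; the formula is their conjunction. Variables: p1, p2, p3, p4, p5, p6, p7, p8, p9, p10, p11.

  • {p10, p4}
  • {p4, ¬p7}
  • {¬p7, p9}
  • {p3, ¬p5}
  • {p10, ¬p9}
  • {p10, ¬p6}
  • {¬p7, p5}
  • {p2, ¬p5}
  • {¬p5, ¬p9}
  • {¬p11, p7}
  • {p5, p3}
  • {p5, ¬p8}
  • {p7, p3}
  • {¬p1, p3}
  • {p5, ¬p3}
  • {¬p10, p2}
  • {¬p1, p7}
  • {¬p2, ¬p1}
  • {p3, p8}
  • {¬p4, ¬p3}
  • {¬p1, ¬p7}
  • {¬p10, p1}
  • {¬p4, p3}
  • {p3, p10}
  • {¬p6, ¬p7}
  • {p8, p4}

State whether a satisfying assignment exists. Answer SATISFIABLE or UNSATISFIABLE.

UNSATISFIABLE

p3 = True:
  propagation gives p5=True, p2=True, p9=False, p7=False; an empty clause results — contradiction.
p3 = False:
  propagation gives p5=False; an empty clause results — contradiction.
Every branch closes, so no satisfying assignment exists.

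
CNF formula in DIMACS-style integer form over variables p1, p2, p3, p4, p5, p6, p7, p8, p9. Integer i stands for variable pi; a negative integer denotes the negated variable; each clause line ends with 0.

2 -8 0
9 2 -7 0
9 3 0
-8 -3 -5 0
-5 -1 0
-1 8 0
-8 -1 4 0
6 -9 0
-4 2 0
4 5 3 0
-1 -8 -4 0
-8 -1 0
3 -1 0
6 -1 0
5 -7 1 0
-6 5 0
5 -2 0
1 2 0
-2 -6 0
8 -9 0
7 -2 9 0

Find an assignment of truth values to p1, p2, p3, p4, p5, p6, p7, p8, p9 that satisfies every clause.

Set p1 = False and propagate.
  then p2 is forced to True.
  then p5 is forced to True.
  then p6 is forced to False.
  then p9 is forced to False.
  then p3 is forced to True.
  then p8 is forced to False.
  then p7 is forced to True.
p4 is now unconstrained; take p4 = True.
Every clause has at least one true literal under this assignment.
Check each clause:
  1. (p2 ∨ ¬p8) — ¬p8 is true.
  2. (p2 ∨ ¬p7 ∨ p9) — p2 is true.
  3. (p9 ∨ p3) — p3 is true.
  4. (¬p5 ∨ ¬p8 ∨ ¬p3) — ¬p8 is true.
  5. (¬p1 ∨ ¬p5) — ¬p1 is true.
  6. (p8 ∨ ¬p1) — ¬p1 is true.
  7. (p4 ∨ ¬p1 ∨ ¬p8) — ¬p8 is true.
  8. (¬p9 ∨ p6) — ¬p9 is true.
  9. (p2 ∨ ¬p4) — p2 is true.
  10. (p3 ∨ p4 ∨ p5) — p3 is true.
  11. (¬p1 ∨ ¬p4 ∨ ¬p8) — ¬p8 is true.
  12. (¬p1 ∨ ¬p8) — ¬p8 is true.
  13. (¬p1 ∨ p3) — p3 is true.
  14. (¬p1 ∨ p6) — ¬p1 is true.
  15. (p5 ∨ ¬p7 ∨ p1) — p5 is true.
  16. (¬p6 ∨ p5) — ¬p6 is true.
  17. (p5 ∨ ¬p2) — p5 is true.
  18. (p2 ∨ p1) — p2 is true.
  19. (¬p6 ∨ ¬p2) — ¬p6 is true.
  20. (¬p9 ∨ p8) — ¬p9 is true.
  21. (¬p2 ∨ p7 ∨ p9) — p7 is true.

p1=False, p2=True, p3=True, p4=True, p5=True, p6=False, p7=True, p8=False, p9=False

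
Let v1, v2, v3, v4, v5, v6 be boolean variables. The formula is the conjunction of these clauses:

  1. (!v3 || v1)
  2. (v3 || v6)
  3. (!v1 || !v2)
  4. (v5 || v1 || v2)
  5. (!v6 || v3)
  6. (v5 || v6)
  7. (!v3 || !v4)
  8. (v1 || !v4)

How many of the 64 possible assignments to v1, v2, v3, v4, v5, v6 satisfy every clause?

3

The models are:
  v1=1 v2=0 v3=1 v4=0 v5=0 v6=1
  v1=1 v2=0 v3=1 v4=0 v5=1 v6=0
  v1=1 v2=0 v3=1 v4=0 v5=1 v6=1
That's 3 in total.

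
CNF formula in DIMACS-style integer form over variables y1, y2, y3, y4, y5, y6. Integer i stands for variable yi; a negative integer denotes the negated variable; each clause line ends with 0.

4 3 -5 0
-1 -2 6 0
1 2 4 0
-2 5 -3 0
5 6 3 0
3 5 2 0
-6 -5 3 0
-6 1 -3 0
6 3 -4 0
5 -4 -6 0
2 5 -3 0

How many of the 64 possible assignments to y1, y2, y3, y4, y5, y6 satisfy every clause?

Split on y3, then y5.
  y3=1, y5=1: 9 of the 16 assignments to (y1,y2,y4,y6) work.
  y3=1, y5=0: a clause becomes empty — 0.
  y3=0, y5=1: a clause becomes empty — 0.
  y3=0, y5=0: remaining (y1,y2,y4,y6) ∈ {(0,1,0,1); (1,1,0,1)} — 2.
Total: 9 + 0 + 0 + 2 = 11.

11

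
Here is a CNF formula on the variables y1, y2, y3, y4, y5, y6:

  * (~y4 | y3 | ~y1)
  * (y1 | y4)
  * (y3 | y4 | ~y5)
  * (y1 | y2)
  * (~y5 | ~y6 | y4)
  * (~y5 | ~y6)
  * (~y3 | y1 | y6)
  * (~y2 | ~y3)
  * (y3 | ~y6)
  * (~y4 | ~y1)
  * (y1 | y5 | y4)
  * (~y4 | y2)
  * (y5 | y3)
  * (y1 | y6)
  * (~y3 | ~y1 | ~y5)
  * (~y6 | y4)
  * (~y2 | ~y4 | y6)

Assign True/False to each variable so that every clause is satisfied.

Set y1 = True and propagate.
  then y4 is forced to False.
  then y6 is forced to False.
Try y2 = False.
The remaining clauses are satisfied by y3 = True, y5 = False.
Every clause has at least one true literal under this assignment.

y1 = True  y2 = False  y3 = True  y4 = False  y5 = False  y6 = False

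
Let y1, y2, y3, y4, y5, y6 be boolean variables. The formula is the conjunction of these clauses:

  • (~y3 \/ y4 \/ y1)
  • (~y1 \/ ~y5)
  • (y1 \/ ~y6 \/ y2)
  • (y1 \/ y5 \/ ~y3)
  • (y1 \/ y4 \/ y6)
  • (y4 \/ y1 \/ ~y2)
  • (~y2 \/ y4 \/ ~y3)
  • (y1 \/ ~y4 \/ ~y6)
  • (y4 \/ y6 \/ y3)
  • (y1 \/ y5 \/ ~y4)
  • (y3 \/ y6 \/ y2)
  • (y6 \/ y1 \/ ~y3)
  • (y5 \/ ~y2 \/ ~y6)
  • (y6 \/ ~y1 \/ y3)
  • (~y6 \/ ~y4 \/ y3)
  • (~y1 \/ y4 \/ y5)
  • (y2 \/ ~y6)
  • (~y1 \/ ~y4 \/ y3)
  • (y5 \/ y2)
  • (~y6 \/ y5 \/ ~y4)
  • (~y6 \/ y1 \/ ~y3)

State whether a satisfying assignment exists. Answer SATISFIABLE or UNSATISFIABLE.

SATISFIABLE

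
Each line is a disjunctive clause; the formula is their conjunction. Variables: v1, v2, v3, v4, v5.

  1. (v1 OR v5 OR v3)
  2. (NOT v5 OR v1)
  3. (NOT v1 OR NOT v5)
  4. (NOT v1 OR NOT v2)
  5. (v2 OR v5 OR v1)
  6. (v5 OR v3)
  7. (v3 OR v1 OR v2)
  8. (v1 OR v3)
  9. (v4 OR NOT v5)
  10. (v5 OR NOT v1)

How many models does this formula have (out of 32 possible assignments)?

2

Satisfying assignments:
  v1=0 v2=1 v3=1 v4=0 v5=0
  v1=0 v2=1 v3=1 v4=1 v5=0
That's 2 in total.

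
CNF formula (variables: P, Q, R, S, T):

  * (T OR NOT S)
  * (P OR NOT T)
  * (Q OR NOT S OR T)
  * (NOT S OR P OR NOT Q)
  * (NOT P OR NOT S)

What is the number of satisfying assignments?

12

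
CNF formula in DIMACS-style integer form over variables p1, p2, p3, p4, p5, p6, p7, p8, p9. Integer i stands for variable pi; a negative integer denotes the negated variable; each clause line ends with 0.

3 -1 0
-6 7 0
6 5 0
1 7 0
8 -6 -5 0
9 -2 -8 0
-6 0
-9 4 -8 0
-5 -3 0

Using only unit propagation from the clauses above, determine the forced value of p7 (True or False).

(NOT p6) stands alone — p6 = False.
(p6 OR p5) with p6 = False leaves only p5, so p5 = True.
In (NOT p3 OR NOT p5), NOT p5 is now false; NOT p3 must hold, so p3 = False.
(NOT p1 OR p3): since p3 = False, the clause reduces to (NOT p1). p1 = False.
From (p1 OR p7) and p1 = False: p7 = True.

True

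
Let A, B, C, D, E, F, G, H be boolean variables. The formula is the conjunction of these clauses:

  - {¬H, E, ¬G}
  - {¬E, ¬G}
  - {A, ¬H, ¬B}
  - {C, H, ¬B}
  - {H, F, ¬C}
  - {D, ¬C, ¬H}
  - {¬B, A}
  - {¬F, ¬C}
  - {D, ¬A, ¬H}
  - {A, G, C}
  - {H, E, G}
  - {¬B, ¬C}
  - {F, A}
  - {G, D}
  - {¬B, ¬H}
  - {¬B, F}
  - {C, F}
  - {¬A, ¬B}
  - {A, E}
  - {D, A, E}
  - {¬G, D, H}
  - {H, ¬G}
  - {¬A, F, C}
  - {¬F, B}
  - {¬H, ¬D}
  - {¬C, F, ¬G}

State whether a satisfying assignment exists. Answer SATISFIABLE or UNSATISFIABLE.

UNSATISFIABLE

H = True:
  propagation gives B=False, F=False, A=True, D=True; an empty clause results — contradiction.
H = False:
  C = True:
    propagation gives F=True; an empty clause results — contradiction.
  C = False:
    propagation gives B=False, A=True, F=True; an empty clause results — contradiction.
Every branch closes, so no satisfying assignment exists.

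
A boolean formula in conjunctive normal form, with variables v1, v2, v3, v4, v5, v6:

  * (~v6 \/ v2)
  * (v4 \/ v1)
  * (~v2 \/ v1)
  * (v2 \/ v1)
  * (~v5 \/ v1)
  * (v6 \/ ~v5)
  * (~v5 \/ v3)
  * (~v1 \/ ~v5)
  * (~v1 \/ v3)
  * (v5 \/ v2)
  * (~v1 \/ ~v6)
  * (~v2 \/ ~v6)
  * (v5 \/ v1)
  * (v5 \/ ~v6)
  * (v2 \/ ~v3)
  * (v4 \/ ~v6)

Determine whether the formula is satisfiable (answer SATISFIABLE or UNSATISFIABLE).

SATISFIABLE

v4 occurs only positively in the remaining clauses — set v4 = True.
Set v1 = True and propagate.
  then v5 is forced to False.
  then v3 is forced to True.
  then v2 is forced to True.
  then v6 is forced to False.
So v1 = True  v2 = True  v3 = True  v4 = True  v5 = False  v6 = False is a satisfying assignment.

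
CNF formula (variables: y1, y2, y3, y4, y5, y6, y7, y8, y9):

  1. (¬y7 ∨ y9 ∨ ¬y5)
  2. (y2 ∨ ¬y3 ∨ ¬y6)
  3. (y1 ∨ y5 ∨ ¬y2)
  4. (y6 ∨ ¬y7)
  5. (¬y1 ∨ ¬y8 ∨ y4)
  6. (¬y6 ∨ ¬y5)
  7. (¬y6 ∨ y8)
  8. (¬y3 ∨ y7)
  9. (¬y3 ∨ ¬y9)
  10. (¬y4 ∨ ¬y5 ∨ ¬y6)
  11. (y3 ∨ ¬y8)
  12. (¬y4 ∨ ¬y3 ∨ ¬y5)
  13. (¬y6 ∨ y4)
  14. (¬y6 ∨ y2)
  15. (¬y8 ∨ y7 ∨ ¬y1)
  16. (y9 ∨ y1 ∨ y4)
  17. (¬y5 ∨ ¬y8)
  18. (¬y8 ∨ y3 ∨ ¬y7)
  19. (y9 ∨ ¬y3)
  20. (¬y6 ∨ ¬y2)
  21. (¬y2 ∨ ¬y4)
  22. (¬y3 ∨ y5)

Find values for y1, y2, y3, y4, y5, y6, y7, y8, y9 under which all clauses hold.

y1=False, y2=True, y3=False, y4=False, y5=True, y6=False, y7=False, y8=False, y9=True

Branch on y1: take y1 = False.
Try y2 = True.
  then y5 is forced to True.
  then y6 is forced to False.
  then y7 is forced to False.
  then y3 is forced to False.
  then y8 is forced to False.
  then y4 is forced to False.
  then y9 is forced to True.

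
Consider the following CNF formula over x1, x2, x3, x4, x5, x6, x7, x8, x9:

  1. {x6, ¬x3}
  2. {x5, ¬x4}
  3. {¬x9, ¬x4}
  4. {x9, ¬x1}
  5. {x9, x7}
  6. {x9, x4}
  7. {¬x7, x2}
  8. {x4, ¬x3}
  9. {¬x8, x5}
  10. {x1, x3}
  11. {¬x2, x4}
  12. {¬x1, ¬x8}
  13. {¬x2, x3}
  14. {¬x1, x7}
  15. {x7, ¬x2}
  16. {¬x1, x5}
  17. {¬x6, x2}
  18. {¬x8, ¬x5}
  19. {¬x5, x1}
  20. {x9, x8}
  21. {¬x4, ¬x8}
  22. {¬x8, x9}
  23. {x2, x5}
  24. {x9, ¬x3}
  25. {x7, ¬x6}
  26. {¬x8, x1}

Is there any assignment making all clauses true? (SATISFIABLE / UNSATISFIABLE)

x1 = True:
  propagation gives x9=True, x4=False, x3=False, x2=False; an empty clause results — contradiction.
x1 = False:
  propagation gives x3=True, x6=True, x4=True, x5=True; an empty clause results — contradiction.
Every branch closes, so no satisfying assignment exists.

UNSATISFIABLE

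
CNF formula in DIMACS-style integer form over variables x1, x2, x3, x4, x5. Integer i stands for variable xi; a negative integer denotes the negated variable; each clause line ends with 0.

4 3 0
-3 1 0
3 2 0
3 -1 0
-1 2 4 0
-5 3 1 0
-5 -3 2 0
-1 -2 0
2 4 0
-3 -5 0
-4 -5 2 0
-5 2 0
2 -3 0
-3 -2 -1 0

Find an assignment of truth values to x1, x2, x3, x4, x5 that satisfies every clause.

x1=False, x2=True, x3=False, x4=True, x5=False

Check each clause:
  1. (x4 \/ x3) — x4 is true.
  2. (x1 \/ ~x3) — ~x3 is true.
  3. (x3 \/ x2) — x2 is true.
  4. (~x1 \/ x3) — ~x1 is true.
  5. (x4 \/ x2 \/ ~x1) — x2 is true.
  6. (x1 \/ x3 \/ ~x5) — ~x5 is true.
  7. (x2 \/ ~x5 \/ ~x3) — x2 is true.
  8. (~x1 \/ ~x2) — ~x1 is true.
  9. (x4 \/ x2) — x2 is true.
  10. (~x5 \/ ~x3) — ~x5 is true.
  11. (~x5 \/ ~x4 \/ x2) — x2 is true.
  12. (x2 \/ ~x5) — x2 is true.
  13. (x2 \/ ~x3) — x2 is true.
  14. (~x1 \/ ~x2 \/ ~x3) — ~x3 is true.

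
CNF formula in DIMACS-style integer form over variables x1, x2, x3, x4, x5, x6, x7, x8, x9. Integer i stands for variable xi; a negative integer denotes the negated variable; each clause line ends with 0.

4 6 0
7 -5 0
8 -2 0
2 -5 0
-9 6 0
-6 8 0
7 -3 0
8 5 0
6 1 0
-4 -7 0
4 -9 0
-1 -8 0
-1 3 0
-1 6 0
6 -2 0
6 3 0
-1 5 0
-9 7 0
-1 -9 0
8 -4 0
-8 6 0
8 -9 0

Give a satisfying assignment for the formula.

x1=F, x2=T, x3=T, x4=F, x5=F, x6=T, x7=T, x8=T, x9=F

x9 occurs only negated in the remaining clauses — set x9 = False.
Branch on x1: take x1 = False.
  then x6 is forced to True.
  then x8 is forced to True.
Set x2 = True and propagate.
The remaining clauses are satisfied by x3 = True, x4 = False, x5 = False, x7 = True.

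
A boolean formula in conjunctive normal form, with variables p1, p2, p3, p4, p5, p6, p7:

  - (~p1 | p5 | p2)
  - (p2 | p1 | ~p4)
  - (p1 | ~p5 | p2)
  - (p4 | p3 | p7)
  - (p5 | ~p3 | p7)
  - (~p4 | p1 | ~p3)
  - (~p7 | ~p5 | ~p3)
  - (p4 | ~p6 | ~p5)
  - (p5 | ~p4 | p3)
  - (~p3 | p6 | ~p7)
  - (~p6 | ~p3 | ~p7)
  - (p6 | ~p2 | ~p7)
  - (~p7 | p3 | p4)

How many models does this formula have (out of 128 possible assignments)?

Case analysis on p3 and p7:
  p3=1, p7=1: a clause becomes empty — 0.
  p3=1, p7=0: 7 of the 32 assignments to (p1,p2,p4,p5,p6) work.
  p3=0, p7=1: remaining (p1,p2,p4,p5,p6) ∈ {(0,1,1,1,1); (1,0,1,1,0); (1,0,1,1,1); (1,1,1,1,1)} — 4.
  p3=0, p7=0: p6 free; 3 ways for (p1,p2,p4,p5) × 2^1 = 6.
Total: 0 + 7 + 4 + 6 = 17.

17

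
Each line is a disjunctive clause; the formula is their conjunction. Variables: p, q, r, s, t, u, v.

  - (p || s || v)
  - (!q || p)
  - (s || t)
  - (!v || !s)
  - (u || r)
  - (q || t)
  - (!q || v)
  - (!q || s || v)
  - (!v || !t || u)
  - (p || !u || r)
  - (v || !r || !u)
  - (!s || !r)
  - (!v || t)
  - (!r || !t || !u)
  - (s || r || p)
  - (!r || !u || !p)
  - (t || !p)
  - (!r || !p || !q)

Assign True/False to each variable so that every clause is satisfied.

p=1, q=0, r=0, s=0, t=1, u=1, v=1

Check each clause:
  1. (s || p || v) — p is true.
  2. (p || !q) — p is true.
  3. (t || s) — t is true.
  4. (!v || !s) — !s is true.
  5. (r || u) — u is true.
  6. (q || t) — t is true.
  7. (!q || v) — !q is true.
  8. (s || v || !q) — !q is true.
  9. (!t || u || !v) — u is true.
  10. (!u || r || p) — p is true.
  11. (!u || !r || v) — !r is true.
  12. (!r || !s) — !s is true.
  13. (t || !v) — t is true.
  14. (!r || !u || !t) — !r is true.
  15. (s || r || p) — p is true.
  16. (!r || !u || !p) — !r is true.
  17. (t || !p) — t is true.
  18. (!q || !p || !r) — !r is true.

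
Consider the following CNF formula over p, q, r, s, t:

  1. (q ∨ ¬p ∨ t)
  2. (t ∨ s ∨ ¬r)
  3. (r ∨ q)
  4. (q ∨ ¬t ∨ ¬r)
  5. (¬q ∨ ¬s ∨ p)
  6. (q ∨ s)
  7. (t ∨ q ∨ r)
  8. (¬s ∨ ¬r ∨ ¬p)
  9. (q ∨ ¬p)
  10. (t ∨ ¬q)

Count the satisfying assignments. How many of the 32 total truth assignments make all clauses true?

6

The models are:
  p=0 q=0 r=1 s=1 t=0
  p=0 q=1 r=0 s=0 t=1
  p=0 q=1 r=1 s=0 t=1
  p=1 q=1 r=0 s=0 t=1
  p=1 q=1 r=0 s=1 t=1
  p=1 q=1 r=1 s=0 t=1
Count: 6.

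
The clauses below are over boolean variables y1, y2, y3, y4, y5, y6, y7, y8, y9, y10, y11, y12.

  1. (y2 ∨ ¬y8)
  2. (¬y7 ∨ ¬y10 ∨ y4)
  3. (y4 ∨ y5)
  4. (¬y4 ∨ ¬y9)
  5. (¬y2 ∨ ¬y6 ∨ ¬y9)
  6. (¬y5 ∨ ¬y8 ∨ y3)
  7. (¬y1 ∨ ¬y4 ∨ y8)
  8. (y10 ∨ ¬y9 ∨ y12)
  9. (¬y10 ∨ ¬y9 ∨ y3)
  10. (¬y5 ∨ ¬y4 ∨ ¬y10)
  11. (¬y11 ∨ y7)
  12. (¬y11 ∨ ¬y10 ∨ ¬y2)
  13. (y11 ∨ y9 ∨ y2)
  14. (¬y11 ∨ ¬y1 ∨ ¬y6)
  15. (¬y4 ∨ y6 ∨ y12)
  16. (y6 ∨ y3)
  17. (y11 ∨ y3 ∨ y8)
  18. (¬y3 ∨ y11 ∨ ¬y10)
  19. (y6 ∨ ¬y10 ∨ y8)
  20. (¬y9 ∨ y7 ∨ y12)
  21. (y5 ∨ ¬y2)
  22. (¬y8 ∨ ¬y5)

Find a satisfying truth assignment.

y1=False, y2=False, y3=True, y4=False, y5=True, y6=False, y7=False, y8=False, y9=True, y10=False, y11=False, y12=True

Check each clause:
  1. (y2 ∨ ¬y8) — ¬y8 is true.
  2. (¬y10 ∨ ¬y7 ∨ y4) — ¬y7 is true.
  3. (y4 ∨ y5) — y5 is true.
  4. (¬y4 ∨ ¬y9) — ¬y4 is true.
  5. (¬y9 ∨ ¬y6 ∨ ¬y2) — ¬y6 is true.
  6. (y3 ∨ ¬y5 ∨ ¬y8) — ¬y8 is true.
  7. (y8 ∨ ¬y1 ∨ ¬y4) — ¬y4 is true.
  8. (¬y9 ∨ y10 ∨ y12) — y12 is true.
  9. (¬y9 ∨ y3 ∨ ¬y10) — y3 is true.
  10. (¬y5 ∨ ¬y10 ∨ ¬y4) — ¬y4 is true.
  11. (¬y11 ∨ y7) — ¬y11 is true.
  12. (¬y11 ∨ ¬y2 ∨ ¬y10) — ¬y11 is true.
  13. (y2 ∨ y9 ∨ y11) — y9 is true.
  14. (¬y6 ∨ ¬y1 ∨ ¬y11) — ¬y6 is true.
  15. (y6 ∨ ¬y4 ∨ y12) — y12 is true.
  16. (y3 ∨ y6) — y3 is true.
  17. (y8 ∨ y11 ∨ y3) — y3 is true.
  18. (¬y3 ∨ ¬y10 ∨ y11) — ¬y10 is true.
  19. (¬y10 ∨ y6 ∨ y8) — ¬y10 is true.
  20. (y7 ∨ ¬y9 ∨ y12) — y12 is true.
  21. (y5 ∨ ¬y2) — y5 is true.
  22. (¬y8 ∨ ¬y5) — ¬y8 is true.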